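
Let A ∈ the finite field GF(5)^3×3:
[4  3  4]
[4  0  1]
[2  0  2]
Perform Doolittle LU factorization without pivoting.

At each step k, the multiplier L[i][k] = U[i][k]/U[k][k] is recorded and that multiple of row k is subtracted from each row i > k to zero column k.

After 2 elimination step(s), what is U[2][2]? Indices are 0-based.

U[2][2] = 4

Step 1: pivot at (0,0) is 4.
  row1 ← row1 − (1)·row0  ⇒  L[1][0]=1, U row1=(0, 2, 2)
  row2 ← row2 − (3)·row0  ⇒  L[2][0]=3, U row2=(0, 1, 0)
Step 2: pivot at (1,1) is 2.
  row2 ← row2 − (3)·row1  ⇒  L[2][1]=3, U row2=(0, 0, 4)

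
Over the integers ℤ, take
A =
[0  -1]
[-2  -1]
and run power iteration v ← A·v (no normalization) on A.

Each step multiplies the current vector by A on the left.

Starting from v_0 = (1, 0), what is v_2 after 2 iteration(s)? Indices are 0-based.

v_0 = (1, 0).
v_1 = A·v_0 = (0, -2).
v_2 = A·v_1 = (2, 2).

v_2 = (2, 2)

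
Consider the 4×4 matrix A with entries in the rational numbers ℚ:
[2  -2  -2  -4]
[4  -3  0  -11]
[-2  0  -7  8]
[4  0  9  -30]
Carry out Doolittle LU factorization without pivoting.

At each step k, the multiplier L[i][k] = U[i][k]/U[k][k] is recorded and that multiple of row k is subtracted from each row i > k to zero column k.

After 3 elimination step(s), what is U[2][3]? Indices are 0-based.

Step 1: pivot at (0,0) is 2.
  row1 ← row1 − (2)·row0  ⇒  L[1][0]=2, U row1=(0, 1, 4, -3)
  row2 ← row2 − (-1)·row0  ⇒  L[2][0]=-1, U row2=(0, -2, -9, 4)
  row3 ← row3 − (2)·row0  ⇒  L[3][0]=2, U row3=(0, 4, 13, -22)
Step 2: pivot at (1,1) is 1.
  row2 ← row2 − (-2)·row1  ⇒  L[2][1]=-2, U row2=(0, 0, -1, -2)
  row3 ← row3 − (4)·row1  ⇒  L[3][1]=4, U row3=(0, 0, -3, -10)
Step 3: pivot at (2,2) is -1.
  row3 ← row3 − (3)·row2  ⇒  L[3][2]=3, U row3=(0, 0, 0, -4)

U[2][3] = -2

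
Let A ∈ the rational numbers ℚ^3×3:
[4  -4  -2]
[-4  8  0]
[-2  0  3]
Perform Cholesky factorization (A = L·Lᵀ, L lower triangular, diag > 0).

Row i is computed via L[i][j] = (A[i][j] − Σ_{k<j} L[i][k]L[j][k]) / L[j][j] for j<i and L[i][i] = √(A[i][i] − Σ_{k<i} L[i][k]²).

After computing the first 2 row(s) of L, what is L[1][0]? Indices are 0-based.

L[1][0] = -2

Step 1: L[0][0] = √(4) = 2.
  L[1][0] = (-4) / L[0][0] = -2.
Step 2: L[1][1] = √(4) = 2.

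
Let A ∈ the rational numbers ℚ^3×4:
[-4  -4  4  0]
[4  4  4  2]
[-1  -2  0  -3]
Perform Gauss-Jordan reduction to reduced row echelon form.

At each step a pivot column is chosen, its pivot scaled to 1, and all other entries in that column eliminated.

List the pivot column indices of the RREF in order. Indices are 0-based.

step 1: normalize row 0 (÷-4) = (1, 1, -1, 0)
  row 1: subtract 4×row0 = (0, 0, 8, 2)
  row 2: subtract -1×row0 = (0, -1, -1, -3)
step 2: exchange rows 1,2
step 2: normalize row 1 (÷-1) = (0, 1, 1, 3)
  row 0: subtract 1×row1 = (1, 0, -2, -3)
step 3: normalize row 2 (÷8) = (0, 0, 1, 1/4)
  row 0: subtract -2×row2 = (1, 0, 0, -5/2)
  row 1: subtract 1×row2 = (0, 1, 0, 11/4)

pivot columns: 0, 1, 2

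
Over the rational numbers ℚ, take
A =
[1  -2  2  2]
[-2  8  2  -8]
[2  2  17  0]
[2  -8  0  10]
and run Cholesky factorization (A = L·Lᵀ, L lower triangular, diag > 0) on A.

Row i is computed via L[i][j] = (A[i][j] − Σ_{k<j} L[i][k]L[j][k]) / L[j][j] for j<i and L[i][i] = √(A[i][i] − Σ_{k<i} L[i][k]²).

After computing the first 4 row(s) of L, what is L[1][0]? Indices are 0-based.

L[1][0] = -2

Step 1: L[0][0] = √(1) = 1.
  L[1][0] = (-2) / L[0][0] = -2.
Step 2: L[1][1] = √(4) = 2.
  L[2][0] = (2) / L[0][0] = 2.
  L[2][1] = (6) / L[1][1] = 3.
Step 3: L[2][2] = √(4) = 2.
  L[3][0] = (2) / L[0][0] = 2.
  L[3][1] = (-4) / L[1][1] = -2.
  L[3][2] = (2) / L[2][2] = 1.
Step 4: L[3][3] = √(1) = 1.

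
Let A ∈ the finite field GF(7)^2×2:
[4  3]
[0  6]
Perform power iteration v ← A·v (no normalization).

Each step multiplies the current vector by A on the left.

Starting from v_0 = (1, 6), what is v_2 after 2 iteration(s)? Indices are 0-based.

v_2 = (0, 6)

v_0 = (1, 6).
v_1 = A·v_0 = (1, 1).
v_2 = A·v_1 = (0, 6).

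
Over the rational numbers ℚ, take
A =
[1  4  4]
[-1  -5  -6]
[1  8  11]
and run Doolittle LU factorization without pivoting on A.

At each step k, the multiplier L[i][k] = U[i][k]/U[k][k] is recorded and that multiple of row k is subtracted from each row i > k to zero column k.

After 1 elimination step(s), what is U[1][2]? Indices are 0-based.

U[1][2] = -2

Step 1: pivot at (0,0) is 1.
  row1 ← row1 − (-1)·row0  ⇒  L[1][0]=-1, U row1=(0, -1, -2)
  row2 ← row2 − (1)·row0  ⇒  L[2][0]=1, U row2=(0, 4, 7)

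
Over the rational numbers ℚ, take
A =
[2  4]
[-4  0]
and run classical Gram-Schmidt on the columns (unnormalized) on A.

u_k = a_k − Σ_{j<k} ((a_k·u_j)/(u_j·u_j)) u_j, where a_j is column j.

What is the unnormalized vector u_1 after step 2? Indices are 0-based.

Step 1: u_0 = a_0 = (2, -4).
Step 2: u_1 = a_1 − (2/5)·u_0 = (16/5, 8/5).

u_1 = (16/5, 8/5)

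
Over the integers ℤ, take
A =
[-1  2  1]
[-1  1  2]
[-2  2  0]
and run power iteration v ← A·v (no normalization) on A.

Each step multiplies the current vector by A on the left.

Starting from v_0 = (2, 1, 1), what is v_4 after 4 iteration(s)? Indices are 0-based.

v_4 = (-5, -8, 8)

v_0 = (2, 1, 1).
v_1 = A·v_0 = (1, 1, -2).
v_2 = A·v_1 = (-1, -4, 0).
v_3 = A·v_2 = (-7, -3, -6).
v_4 = A·v_3 = (-5, -8, 8).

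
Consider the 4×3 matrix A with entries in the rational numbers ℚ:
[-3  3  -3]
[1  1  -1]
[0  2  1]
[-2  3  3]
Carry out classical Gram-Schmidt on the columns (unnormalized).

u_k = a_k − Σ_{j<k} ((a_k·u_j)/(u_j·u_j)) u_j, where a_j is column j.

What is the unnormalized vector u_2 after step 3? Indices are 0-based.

u_2 = (-18/7, -38/21, 1/3, 62/21)

Step 1: u_0 = a_0 = (-3, 1, 0, -2).
Step 2: u_1 = a_1 − (-1)·u_0 = (0, 2, 2, 1).
Step 3: u_2 = a_2 − (1/7)·u_0 − (1/3)·u_1 = (-18/7, -38/21, 1/3, 62/21).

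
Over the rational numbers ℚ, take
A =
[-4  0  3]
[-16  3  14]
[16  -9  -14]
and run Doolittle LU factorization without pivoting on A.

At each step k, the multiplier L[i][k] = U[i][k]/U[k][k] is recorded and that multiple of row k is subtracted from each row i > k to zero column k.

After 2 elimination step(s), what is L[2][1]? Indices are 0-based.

k=0: U[0][0]=-4
  eliminate (1,0): mult=4, new row 1: (0, 3, 2); set L[1][0]=4
  eliminate (2,0): mult=-4, new row 2: (0, -9, -2); set L[2][0]=-4
k=1: U[1][1]=3
  eliminate (2,1): mult=-3, new row 2: (0, 0, 4); set L[2][1]=-3

L[2][1] = -3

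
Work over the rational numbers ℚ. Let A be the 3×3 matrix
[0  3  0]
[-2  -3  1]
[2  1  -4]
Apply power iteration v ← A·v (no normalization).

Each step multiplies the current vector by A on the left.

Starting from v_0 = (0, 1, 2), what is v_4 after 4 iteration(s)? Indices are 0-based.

v_0 = (0, 1, 2).
v_1 = A·v_0 = (3, -1, -7).
v_2 = A·v_1 = (-3, -10, 33).
v_3 = A·v_2 = (-30, 69, -148).
v_4 = A·v_3 = (207, -295, 601).

v_4 = (207, -295, 601)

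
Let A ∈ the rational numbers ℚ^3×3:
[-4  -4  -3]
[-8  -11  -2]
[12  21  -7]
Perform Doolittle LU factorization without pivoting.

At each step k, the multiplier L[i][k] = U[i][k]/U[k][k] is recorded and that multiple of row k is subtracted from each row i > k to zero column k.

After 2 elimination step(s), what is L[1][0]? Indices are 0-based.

k=0: U[0][0]=-4
  eliminate (1,0): mult=2, new row 1: (0, -3, 4); set L[1][0]=2
  eliminate (2,0): mult=-3, new row 2: (0, 9, -16); set L[2][0]=-3
k=1: U[1][1]=-3
  eliminate (2,1): mult=-3, new row 2: (0, 0, -4); set L[2][1]=-3

L[1][0] = 2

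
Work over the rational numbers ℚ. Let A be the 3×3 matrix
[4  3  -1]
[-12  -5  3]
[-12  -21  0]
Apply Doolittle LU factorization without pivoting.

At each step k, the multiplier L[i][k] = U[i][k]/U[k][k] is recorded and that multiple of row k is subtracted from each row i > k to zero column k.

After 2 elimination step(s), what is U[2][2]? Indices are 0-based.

U[2][2] = -3

k=0: U[0][0]=4
  eliminate (1,0): mult=-3, new row 1: (0, 4, 0); set L[1][0]=-3
  eliminate (2,0): mult=-3, new row 2: (0, -12, -3); set L[2][0]=-3
k=1: U[1][1]=4
  eliminate (2,1): mult=-3, new row 2: (0, 0, -3); set L[2][1]=-3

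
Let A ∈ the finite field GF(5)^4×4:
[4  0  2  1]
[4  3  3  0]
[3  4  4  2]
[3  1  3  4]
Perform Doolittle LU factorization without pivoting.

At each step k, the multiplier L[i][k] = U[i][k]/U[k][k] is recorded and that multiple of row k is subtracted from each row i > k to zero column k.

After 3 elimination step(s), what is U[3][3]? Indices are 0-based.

U[3][3] = 1

k=0: U[0][0]=4
  eliminate (1,0): mult=1, new row 1: (0, 3, 1, 4); set L[1][0]=1
  eliminate (2,0): mult=2, new row 2: (0, 4, 0, 0); set L[2][0]=2
  eliminate (3,0): mult=2, new row 3: (0, 1, 4, 2); set L[3][0]=2
k=1: U[1][1]=3
  eliminate (2,1): mult=3, new row 2: (0, 0, 2, 3); set L[2][1]=3
  eliminate (3,1): mult=2, new row 3: (0, 0, 2, 4); set L[3][1]=2
k=2: U[2][2]=2
  eliminate (3,2): mult=1, new row 3: (0, 0, 0, 1); set L[3][2]=1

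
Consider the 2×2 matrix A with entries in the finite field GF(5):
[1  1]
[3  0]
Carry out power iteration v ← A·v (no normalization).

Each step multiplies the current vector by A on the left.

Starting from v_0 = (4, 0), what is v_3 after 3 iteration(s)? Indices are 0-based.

v_0 = (4, 0).
v_1 = A·v_0 = (4, 2).
v_2 = A·v_1 = (1, 2).
v_3 = A·v_2 = (3, 3).

v_3 = (3, 3)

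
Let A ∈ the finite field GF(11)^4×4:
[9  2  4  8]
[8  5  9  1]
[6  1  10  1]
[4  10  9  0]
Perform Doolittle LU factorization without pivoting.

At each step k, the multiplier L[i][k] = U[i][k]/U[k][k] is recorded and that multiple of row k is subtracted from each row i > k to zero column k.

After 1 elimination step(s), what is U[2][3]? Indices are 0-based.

U[2][3] = 3

Step 1: pivot at (0,0) is 9.
  row1 ← row1 − (7)·row0  ⇒  L[1][0]=7, U row1=(0, 2, 3, 0)
  row2 ← row2 − (8)·row0  ⇒  L[2][0]=8, U row2=(0, 7, 0, 3)
  row3 ← row3 − (9)·row0  ⇒  L[3][0]=9, U row3=(0, 3, 6, 5)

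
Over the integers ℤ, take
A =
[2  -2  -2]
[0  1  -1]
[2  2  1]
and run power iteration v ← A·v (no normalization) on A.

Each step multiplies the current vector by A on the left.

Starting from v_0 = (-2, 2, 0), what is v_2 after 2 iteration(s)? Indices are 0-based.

v_2 = (-20, 2, -12)

v_0 = (-2, 2, 0).
v_1 = A·v_0 = (-8, 2, 0).
v_2 = A·v_1 = (-20, 2, -12).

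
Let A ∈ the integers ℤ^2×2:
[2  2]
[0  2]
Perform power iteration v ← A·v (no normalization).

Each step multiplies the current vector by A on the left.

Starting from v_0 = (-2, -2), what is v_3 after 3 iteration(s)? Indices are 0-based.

v_3 = (-64, -16)

v_0 = (-2, -2).
v_1 = A·v_0 = (-8, -4).
v_2 = A·v_1 = (-24, -8).
v_3 = A·v_2 = (-64, -16).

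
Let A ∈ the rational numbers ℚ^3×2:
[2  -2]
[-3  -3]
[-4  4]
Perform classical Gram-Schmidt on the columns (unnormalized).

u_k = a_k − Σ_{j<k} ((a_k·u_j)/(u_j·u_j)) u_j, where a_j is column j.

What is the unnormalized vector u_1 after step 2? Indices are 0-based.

Step 1: u_0 = a_0 = (2, -3, -4).
Step 2: u_1 = a_1 − (-11/29)·u_0 = (-36/29, -120/29, 72/29).

u_1 = (-36/29, -120/29, 72/29)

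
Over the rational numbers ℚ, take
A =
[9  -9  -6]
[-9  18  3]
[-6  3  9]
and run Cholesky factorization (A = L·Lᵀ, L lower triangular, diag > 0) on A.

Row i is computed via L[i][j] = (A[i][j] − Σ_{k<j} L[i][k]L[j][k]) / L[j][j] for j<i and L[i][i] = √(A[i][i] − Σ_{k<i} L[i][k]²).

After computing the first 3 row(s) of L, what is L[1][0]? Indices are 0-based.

Step 1: L[0][0] = √(9) = 3.
  L[1][0] = (-9) / L[0][0] = -3.
Step 2: L[1][1] = √(9) = 3.
  L[2][0] = (-6) / L[0][0] = -2.
  L[2][1] = (-3) / L[1][1] = -1.
Step 3: L[2][2] = √(4) = 2.

L[1][0] = -3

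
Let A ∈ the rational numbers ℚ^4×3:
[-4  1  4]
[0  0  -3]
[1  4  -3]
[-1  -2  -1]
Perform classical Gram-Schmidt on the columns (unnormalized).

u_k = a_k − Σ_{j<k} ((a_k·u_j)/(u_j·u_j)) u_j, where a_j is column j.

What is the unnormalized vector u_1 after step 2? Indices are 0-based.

u_1 = (13/9, 0, 35/9, -17/9)

Step 1: u_0 = a_0 = (-4, 0, 1, -1).
Step 2: u_1 = a_1 − (1/9)·u_0 = (13/9, 0, 35/9, -17/9).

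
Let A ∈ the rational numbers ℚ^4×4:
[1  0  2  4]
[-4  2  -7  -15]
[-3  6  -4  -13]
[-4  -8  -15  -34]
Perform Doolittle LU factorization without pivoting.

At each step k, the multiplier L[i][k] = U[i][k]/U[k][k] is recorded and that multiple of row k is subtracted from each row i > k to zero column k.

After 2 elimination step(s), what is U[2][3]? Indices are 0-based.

U[2][3] = -4

[col 0] pivot 1
  R1 -= -4*R0 → (0, 2, 1, 1)  (L[1][0] := -4)
  R2 -= -3*R0 → (0, 6, 2, -1)  (L[2][0] := -3)
  R3 -= -4*R0 → (0, -8, -7, -18)  (L[3][0] := -4)
[col 1] pivot 2
  R2 -= 3*R1 → (0, 0, -1, -4)  (L[2][1] := 3)
  R3 -= -4*R1 → (0, 0, -3, -14)  (L[3][1] := -4)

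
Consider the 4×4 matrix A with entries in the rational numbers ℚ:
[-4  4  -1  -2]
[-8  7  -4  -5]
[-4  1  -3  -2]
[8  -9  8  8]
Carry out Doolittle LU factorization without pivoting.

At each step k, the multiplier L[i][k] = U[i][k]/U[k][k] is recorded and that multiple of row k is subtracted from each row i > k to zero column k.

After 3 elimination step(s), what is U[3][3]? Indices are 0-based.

[col 0] pivot -4
  R1 -= 2*R0 → (0, -1, -2, -1)  (L[1][0] := 2)
  R2 -= 1*R0 → (0, -3, -2, 0)  (L[2][0] := 1)
  R3 -= -2*R0 → (0, -1, 6, 4)  (L[3][0] := -2)
[col 1] pivot -1
  R2 -= 3*R1 → (0, 0, 4, 3)  (L[2][1] := 3)
  R3 -= 1*R1 → (0, 0, 8, 5)  (L[3][1] := 1)
[col 2] pivot 4
  R3 -= 2*R2 → (0, 0, 0, -1)  (L[3][2] := 2)

U[3][3] = -1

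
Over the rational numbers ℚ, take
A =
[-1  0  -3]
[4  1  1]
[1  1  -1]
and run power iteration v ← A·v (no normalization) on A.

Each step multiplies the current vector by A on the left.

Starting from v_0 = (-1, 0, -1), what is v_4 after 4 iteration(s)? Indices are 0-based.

v_0 = (-1, 0, -1).
v_1 = A·v_0 = (4, -5, 0).
v_2 = A·v_1 = (-4, 11, -1).
v_3 = A·v_2 = (7, -6, 8).
v_4 = A·v_3 = (-31, 30, -7).

v_4 = (-31, 30, -7)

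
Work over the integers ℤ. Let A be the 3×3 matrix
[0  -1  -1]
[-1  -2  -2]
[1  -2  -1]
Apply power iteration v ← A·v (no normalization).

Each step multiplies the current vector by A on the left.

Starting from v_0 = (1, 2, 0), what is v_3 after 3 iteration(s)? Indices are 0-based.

v_0 = (1, 2, 0).
v_1 = A·v_0 = (-2, -5, -3).
v_2 = A·v_1 = (8, 18, 11).
v_3 = A·v_2 = (-29, -66, -39).

v_3 = (-29, -66, -39)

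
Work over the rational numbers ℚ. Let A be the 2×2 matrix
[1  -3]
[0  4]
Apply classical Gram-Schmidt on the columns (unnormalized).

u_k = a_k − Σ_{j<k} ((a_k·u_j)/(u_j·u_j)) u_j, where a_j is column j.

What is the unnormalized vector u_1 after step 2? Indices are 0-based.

u_1 = (0, 4)

Step 1: u_0 = a_0 = (1, 0).
Step 2: u_1 = a_1 − (-3)·u_0 = (0, 4).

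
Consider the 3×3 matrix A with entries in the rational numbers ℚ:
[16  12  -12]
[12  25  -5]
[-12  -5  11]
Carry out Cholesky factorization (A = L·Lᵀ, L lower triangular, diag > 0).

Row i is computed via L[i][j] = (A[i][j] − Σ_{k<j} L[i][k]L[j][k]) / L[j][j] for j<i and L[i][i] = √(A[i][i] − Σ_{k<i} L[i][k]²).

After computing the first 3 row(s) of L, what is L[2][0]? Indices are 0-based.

L[2][0] = -3

Step 1: L[0][0] = √(16) = 4.
  L[1][0] = (12) / L[0][0] = 3.
Step 2: L[1][1] = √(16) = 4.
  L[2][0] = (-12) / L[0][0] = -3.
  L[2][1] = (4) / L[1][1] = 1.
Step 3: L[2][2] = √(1) = 1.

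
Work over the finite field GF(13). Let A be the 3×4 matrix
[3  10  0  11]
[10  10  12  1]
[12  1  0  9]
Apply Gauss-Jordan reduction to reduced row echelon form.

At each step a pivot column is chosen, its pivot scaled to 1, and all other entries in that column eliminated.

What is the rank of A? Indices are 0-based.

step 1: normalize row 0 (÷3) = (1, 12, 0, 8)
  row 1: subtract 10×row0 = (0, 7, 12, 12)
  row 2: subtract 12×row0 = (0, 0, 0, 4)
step 2: normalize row 1 (÷7) = (0, 1, 11, 11)
  row 0: subtract 12×row1 = (1, 0, 11, 6)
skip col 2 (zero from row 2)
step 3: normalize row 2 (÷4) = (0, 0, 0, 1)
  row 0: subtract 6×row2 = (1, 0, 11, 0)
  row 1: subtract 11×row2 = (0, 1, 11, 0)

rank = 3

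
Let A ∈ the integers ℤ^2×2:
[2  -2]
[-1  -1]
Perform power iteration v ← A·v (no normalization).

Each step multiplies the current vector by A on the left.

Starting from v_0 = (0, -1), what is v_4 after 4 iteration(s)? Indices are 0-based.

v_4 = (18, -11)

v_0 = (0, -1).
v_1 = A·v_0 = (2, 1).
v_2 = A·v_1 = (2, -3).
v_3 = A·v_2 = (10, 1).
v_4 = A·v_3 = (18, -11).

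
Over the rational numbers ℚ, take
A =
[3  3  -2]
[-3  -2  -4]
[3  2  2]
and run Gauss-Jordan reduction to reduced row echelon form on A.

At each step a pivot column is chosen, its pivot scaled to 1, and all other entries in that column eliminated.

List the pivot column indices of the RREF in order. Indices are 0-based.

step 1: normalize row 0 (÷3) = (1, 1, -2/3)
  row 1: subtract -3×row0 = (0, 1, -6)
  row 2: subtract 3×row0 = (0, -1, 4)
step 2: normalize row 1 (÷1) = (0, 1, -6)
  row 0: subtract 1×row1 = (1, 0, 16/3)
  row 2: subtract -1×row1 = (0, 0, -2)
step 3: normalize row 2 (÷-2) = (0, 0, 1)
  row 0: subtract 16/3×row2 = (1, 0, 0)
  row 1: subtract -6×row2 = (0, 1, 0)

pivot columns: 0, 1, 2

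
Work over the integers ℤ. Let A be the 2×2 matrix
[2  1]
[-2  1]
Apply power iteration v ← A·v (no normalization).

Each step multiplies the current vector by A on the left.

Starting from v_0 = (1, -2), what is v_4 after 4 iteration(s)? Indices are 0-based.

v_0 = (1, -2).
v_1 = A·v_0 = (0, -4).
v_2 = A·v_1 = (-4, -4).
v_3 = A·v_2 = (-12, 4).
v_4 = A·v_3 = (-20, 28).

v_4 = (-20, 28)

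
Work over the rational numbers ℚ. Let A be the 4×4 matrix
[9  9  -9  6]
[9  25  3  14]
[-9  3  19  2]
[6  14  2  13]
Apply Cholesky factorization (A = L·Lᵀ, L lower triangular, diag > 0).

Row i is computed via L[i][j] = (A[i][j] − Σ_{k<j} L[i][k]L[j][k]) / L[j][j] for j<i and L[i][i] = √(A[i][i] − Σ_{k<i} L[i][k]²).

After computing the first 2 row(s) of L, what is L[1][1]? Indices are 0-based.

Step 1: L[0][0] = √(9) = 3.
  L[1][0] = (9) / L[0][0] = 3.
Step 2: L[1][1] = √(16) = 4.

L[1][1] = 4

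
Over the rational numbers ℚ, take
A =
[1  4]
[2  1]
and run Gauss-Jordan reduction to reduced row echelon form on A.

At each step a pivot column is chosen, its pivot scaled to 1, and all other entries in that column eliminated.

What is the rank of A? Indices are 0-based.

rank = 2

pivot(0,0)=1: scale R0 → (1, 4)
  clear (1,0): R1 −= (2)R0 → (0, -7)
pivot(1,1)=-7: scale R1 → (0, 1)
  clear (0,1): R0 −= (4)R1 → (1, 0)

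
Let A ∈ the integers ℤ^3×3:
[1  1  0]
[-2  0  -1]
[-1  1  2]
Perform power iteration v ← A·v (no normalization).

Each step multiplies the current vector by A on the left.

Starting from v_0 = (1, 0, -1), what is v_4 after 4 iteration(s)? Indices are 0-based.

v_0 = (1, 0, -1).
v_1 = A·v_0 = (1, -1, -3).
v_2 = A·v_1 = (0, 1, -8).
v_3 = A·v_2 = (1, 8, -15).
v_4 = A·v_3 = (9, 13, -23).

v_4 = (9, 13, -23)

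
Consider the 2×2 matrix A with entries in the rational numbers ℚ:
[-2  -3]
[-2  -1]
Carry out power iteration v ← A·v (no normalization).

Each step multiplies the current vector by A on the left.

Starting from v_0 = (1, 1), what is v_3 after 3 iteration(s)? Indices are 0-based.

v_0 = (1, 1).
v_1 = A·v_0 = (-5, -3).
v_2 = A·v_1 = (19, 13).
v_3 = A·v_2 = (-77, -51).

v_3 = (-77, -51)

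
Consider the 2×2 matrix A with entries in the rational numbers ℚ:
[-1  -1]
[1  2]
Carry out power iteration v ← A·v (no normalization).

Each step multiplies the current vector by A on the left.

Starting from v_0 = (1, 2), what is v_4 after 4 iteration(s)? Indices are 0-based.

v_4 = (-7, 19)

v_0 = (1, 2).
v_1 = A·v_0 = (-3, 5).
v_2 = A·v_1 = (-2, 7).
v_3 = A·v_2 = (-5, 12).
v_4 = A·v_3 = (-7, 19).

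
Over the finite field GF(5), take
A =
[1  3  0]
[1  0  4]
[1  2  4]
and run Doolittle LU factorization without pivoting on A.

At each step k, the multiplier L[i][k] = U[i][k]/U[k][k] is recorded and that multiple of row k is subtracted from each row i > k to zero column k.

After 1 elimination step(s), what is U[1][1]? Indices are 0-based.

U[1][1] = 2

k=0: U[0][0]=1
  eliminate (1,0): mult=1, new row 1: (0, 2, 4); set L[1][0]=1
  eliminate (2,0): mult=1, new row 2: (0, 4, 4); set L[2][0]=1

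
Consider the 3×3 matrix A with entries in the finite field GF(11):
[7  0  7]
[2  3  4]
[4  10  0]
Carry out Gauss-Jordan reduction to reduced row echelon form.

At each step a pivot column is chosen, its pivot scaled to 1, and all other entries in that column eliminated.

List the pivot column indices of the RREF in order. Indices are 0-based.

pivot(0,0)=7: scale R0 → (1, 0, 1)
  clear (1,0): R1 −= (2)R0 → (0, 3, 2)
  clear (2,0): R2 −= (4)R0 → (0, 10, 7)
pivot(1,1)=3: scale R1 → (0, 1, 8)
  clear (2,1): R2 −= (10)R1 → (0, 0, 4)
pivot(2,2)=4: scale R2 → (0, 0, 1)
  clear (0,2): R0 −= (1)R2 → (1, 0, 0)
  clear (1,2): R1 −= (8)R2 → (0, 1, 0)

pivot columns: 0, 1, 2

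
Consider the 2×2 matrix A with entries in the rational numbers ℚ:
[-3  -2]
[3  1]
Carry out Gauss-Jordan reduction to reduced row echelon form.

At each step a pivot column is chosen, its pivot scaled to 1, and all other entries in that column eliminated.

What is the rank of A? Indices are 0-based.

pivot(0,0)=-3: scale R0 → (1, 2/3)
  clear (1,0): R1 −= (3)R0 → (0, -1)
pivot(1,1)=-1: scale R1 → (0, 1)
  clear (0,1): R0 −= (2/3)R1 → (1, 0)

rank = 2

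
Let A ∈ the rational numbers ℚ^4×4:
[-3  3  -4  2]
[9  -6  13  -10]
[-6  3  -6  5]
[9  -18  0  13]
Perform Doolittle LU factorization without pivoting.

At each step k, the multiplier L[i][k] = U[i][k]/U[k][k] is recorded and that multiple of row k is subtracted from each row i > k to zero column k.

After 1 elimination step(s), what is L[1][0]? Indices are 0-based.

[col 0] pivot -3
  R1 -= -3*R0 → (0, 3, 1, -4)  (L[1][0] := -3)
  R2 -= 2*R0 → (0, -3, 2, 1)  (L[2][0] := 2)
  R3 -= -3*R0 → (0, -9, -12, 19)  (L[3][0] := -3)

L[1][0] = -3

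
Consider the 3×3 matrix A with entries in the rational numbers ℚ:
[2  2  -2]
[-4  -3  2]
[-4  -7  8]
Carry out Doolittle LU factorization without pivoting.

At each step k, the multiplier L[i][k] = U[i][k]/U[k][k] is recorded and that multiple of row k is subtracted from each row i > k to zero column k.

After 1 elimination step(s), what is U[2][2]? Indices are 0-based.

Step 1: pivot at (0,0) is 2.
  row1 ← row1 − (-2)·row0  ⇒  L[1][0]=-2, U row1=(0, 1, -2)
  row2 ← row2 − (-2)·row0  ⇒  L[2][0]=-2, U row2=(0, -3, 4)

U[2][2] = 4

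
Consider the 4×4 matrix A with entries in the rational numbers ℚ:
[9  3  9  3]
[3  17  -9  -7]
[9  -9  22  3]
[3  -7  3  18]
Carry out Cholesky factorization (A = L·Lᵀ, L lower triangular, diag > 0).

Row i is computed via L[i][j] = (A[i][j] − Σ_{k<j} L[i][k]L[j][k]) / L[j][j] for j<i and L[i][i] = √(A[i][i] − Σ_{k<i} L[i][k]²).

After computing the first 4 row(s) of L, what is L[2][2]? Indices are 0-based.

Step 1: L[0][0] = √(9) = 3.
  L[1][0] = (3) / L[0][0] = 1.
Step 2: L[1][1] = √(16) = 4.
  L[2][0] = (9) / L[0][0] = 3.
  L[2][1] = (-12) / L[1][1] = -3.
Step 3: L[2][2] = √(4) = 2.
  L[3][0] = (3) / L[0][0] = 1.
  L[3][1] = (-8) / L[1][1] = -2.
  L[3][2] = (-6) / L[2][2] = -3.
Step 4: L[3][3] = √(4) = 2.

L[2][2] = 2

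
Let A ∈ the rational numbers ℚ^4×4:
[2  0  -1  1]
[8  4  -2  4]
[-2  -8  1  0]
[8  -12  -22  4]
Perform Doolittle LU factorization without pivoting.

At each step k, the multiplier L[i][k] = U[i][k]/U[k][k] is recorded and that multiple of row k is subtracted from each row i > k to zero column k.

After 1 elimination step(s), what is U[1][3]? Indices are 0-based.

U[1][3] = 0

k=0: U[0][0]=2
  eliminate (1,0): mult=4, new row 1: (0, 4, 2, 0); set L[1][0]=4
  eliminate (2,0): mult=-1, new row 2: (0, -8, 0, 1); set L[2][0]=-1
  eliminate (3,0): mult=4, new row 3: (0, -12, -18, 0); set L[3][0]=4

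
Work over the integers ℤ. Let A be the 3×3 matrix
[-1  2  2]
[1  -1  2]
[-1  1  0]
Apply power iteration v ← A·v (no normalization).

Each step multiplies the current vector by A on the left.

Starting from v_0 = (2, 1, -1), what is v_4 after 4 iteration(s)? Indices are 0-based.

v_0 = (2, 1, -1).
v_1 = A·v_0 = (-2, -1, -1).
v_2 = A·v_1 = (-2, -3, 1).
v_3 = A·v_2 = (-2, 3, -1).
v_4 = A·v_3 = (6, -7, 5).

v_4 = (6, -7, 5)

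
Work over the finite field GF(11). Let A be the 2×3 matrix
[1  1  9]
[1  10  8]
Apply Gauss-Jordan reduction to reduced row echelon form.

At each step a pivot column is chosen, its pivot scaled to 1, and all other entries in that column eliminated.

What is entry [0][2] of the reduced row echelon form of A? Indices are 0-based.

pivot(0,0)=1: scale R0 → (1, 1, 9)
  clear (1,0): R1 −= (1)R0 → (0, 9, 10)
pivot(1,1)=9: scale R1 → (0, 1, 6)
  clear (0,1): R0 −= (1)R1 → (1, 0, 3)

M[0][2] = 3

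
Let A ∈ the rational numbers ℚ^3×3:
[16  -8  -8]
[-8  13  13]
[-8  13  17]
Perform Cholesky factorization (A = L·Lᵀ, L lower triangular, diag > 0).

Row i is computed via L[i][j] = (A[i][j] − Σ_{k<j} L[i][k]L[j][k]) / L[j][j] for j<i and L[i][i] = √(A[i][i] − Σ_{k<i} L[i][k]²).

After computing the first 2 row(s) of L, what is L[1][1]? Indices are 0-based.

Step 1: L[0][0] = √(16) = 4.
  L[1][0] = (-8) / L[0][0] = -2.
Step 2: L[1][1] = √(9) = 3.

L[1][1] = 3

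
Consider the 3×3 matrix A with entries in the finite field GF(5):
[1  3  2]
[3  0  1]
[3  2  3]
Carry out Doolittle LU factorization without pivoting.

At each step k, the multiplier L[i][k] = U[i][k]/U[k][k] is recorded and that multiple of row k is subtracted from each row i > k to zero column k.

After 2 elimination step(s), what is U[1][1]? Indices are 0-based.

Step 1: pivot at (0,0) is 1.
  row1 ← row1 − (3)·row0  ⇒  L[1][0]=3, U row1=(0, 1, 0)
  row2 ← row2 − (3)·row0  ⇒  L[2][0]=3, U row2=(0, 3, 2)
Step 2: pivot at (1,1) is 1.
  row2 ← row2 − (3)·row1  ⇒  L[2][1]=3, U row2=(0, 0, 2)

U[1][1] = 1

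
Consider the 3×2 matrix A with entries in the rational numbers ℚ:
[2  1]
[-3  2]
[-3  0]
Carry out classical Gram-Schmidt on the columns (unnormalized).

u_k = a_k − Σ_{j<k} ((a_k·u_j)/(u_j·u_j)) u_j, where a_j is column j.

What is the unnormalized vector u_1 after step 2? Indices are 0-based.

u_1 = (15/11, 16/11, -6/11)

Step 1: u_0 = a_0 = (2, -3, -3).
Step 2: u_1 = a_1 − (-2/11)·u_0 = (15/11, 16/11, -6/11).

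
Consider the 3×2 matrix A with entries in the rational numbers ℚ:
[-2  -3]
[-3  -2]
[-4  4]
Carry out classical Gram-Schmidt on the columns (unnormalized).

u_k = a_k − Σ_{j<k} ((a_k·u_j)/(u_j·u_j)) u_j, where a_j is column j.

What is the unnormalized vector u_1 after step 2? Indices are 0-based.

Step 1: u_0 = a_0 = (-2, -3, -4).
Step 2: u_1 = a_1 − (-4/29)·u_0 = (-95/29, -70/29, 100/29).

u_1 = (-95/29, -70/29, 100/29)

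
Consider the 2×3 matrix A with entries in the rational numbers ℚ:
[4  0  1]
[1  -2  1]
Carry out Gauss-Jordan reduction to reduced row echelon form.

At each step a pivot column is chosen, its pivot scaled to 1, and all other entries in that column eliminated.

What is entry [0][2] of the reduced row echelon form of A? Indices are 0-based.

step 1: normalize row 0 (÷4) = (1, 0, 1/4)
  row 1: subtract 1×row0 = (0, -2, 3/4)
step 2: normalize row 1 (÷-2) = (0, 1, -3/8)

M[0][2] = 1/4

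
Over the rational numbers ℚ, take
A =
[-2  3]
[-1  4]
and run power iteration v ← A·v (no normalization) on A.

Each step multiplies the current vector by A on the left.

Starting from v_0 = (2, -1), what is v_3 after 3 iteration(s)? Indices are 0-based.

v_0 = (2, -1).
v_1 = A·v_0 = (-7, -6).
v_2 = A·v_1 = (-4, -17).
v_3 = A·v_2 = (-43, -64).

v_3 = (-43, -64)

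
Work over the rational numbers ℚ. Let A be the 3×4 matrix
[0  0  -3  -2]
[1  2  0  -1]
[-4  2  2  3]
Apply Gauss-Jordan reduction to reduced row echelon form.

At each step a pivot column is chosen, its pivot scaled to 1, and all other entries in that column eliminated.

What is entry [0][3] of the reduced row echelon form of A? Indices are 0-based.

step 1: exchange rows 0,1
step 1: normalize row 0 (÷1) = (1, 2, 0, -1)
  row 2: subtract -4×row0 = (0, 10, 2, -1)
step 2: exchange rows 1,2
step 2: normalize row 1 (÷10) = (0, 1, 1/5, -1/10)
  row 0: subtract 2×row1 = (1, 0, -2/5, -4/5)
step 3: normalize row 2 (÷-3) = (0, 0, 1, 2/3)
  row 0: subtract -2/5×row2 = (1, 0, 0, -8/15)
  row 1: subtract 1/5×row2 = (0, 1, 0, -7/30)

M[0][3] = -8/15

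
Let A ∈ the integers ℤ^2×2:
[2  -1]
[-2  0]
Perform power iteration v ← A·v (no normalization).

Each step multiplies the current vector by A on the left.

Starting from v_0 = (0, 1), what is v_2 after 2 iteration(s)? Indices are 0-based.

v_0 = (0, 1).
v_1 = A·v_0 = (-1, 0).
v_2 = A·v_1 = (-2, 2).

v_2 = (-2, 2)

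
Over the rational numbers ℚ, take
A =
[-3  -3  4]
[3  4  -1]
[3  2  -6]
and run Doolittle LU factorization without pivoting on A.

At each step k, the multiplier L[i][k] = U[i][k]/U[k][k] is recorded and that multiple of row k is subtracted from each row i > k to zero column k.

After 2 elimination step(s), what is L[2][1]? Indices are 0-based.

Step 1: pivot at (0,0) is -3.
  row1 ← row1 − (-1)·row0  ⇒  L[1][0]=-1, U row1=(0, 1, 3)
  row2 ← row2 − (-1)·row0  ⇒  L[2][0]=-1, U row2=(0, -1, -2)
Step 2: pivot at (1,1) is 1.
  row2 ← row2 − (-1)·row1  ⇒  L[2][1]=-1, U row2=(0, 0, 1)

L[2][1] = -1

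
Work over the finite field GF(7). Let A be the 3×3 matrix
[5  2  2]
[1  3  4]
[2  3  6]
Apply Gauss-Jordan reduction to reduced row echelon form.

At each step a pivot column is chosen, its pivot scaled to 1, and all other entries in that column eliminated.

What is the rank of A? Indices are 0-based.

[1] R0 /= 5  ⇒  (1, 6, 6)
     R1 -= 1·R0  ⇒  (0, 4, 5)
     R2 -= 2·R0  ⇒  (0, 5, 1)
[2] R1 /= 4  ⇒  (0, 1, 3)
     R0 -= 6·R1  ⇒  (1, 0, 2)
     R2 -= 5·R1  ⇒  (0, 0, 0)
column 2 empty below row 2

rank = 2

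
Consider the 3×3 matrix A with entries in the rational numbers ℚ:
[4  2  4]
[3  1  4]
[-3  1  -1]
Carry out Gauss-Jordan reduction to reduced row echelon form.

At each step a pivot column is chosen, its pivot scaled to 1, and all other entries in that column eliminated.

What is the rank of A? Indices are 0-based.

pivot(0,0)=4: scale R0 → (1, 1/2, 1)
  clear (1,0): R1 −= (3)R0 → (0, -1/2, 1)
  clear (2,0): R2 −= (-3)R0 → (0, 5/2, 2)
pivot(1,1)=-1/2: scale R1 → (0, 1, -2)
  clear (0,1): R0 −= (1/2)R1 → (1, 0, 2)
  clear (2,1): R2 −= (5/2)R1 → (0, 0, 7)
pivot(2,2)=7: scale R2 → (0, 0, 1)
  clear (0,2): R0 −= (2)R2 → (1, 0, 0)
  clear (1,2): R1 −= (-2)R2 → (0, 1, 0)

rank = 3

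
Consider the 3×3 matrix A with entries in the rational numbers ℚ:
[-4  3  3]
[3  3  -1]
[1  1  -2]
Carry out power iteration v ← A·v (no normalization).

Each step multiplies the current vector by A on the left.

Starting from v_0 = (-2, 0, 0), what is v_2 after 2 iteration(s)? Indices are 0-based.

v_2 = (-56, 8, 6)

v_0 = (-2, 0, 0).
v_1 = A·v_0 = (8, -6, -2).
v_2 = A·v_1 = (-56, 8, 6).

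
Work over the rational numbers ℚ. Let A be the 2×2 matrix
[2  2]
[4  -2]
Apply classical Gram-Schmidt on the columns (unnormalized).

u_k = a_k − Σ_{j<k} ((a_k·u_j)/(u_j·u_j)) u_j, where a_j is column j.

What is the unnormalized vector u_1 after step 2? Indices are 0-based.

Step 1: u_0 = a_0 = (2, 4).
Step 2: u_1 = a_1 − (-1/5)·u_0 = (12/5, -6/5).

u_1 = (12/5, -6/5)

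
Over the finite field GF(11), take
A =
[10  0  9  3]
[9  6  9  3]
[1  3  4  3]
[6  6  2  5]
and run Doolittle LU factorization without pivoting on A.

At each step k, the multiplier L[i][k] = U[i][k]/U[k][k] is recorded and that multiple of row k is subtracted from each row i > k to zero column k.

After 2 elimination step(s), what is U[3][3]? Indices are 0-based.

Step 1: pivot at (0,0) is 10.
  row1 ← row1 − (2)·row0  ⇒  L[1][0]=2, U row1=(0, 6, 2, 8)
  row2 ← row2 − (10)·row0  ⇒  L[2][0]=10, U row2=(0, 3, 2, 6)
  row3 ← row3 − (5)·row0  ⇒  L[3][0]=5, U row3=(0, 6, 1, 1)
Step 2: pivot at (1,1) is 6.
  row2 ← row2 − (6)·row1  ⇒  L[2][1]=6, U row2=(0, 0, 1, 2)
  row3 ← row3 − (1)·row1  ⇒  L[3][1]=1, U row3=(0, 0, 10, 4)

U[3][3] = 4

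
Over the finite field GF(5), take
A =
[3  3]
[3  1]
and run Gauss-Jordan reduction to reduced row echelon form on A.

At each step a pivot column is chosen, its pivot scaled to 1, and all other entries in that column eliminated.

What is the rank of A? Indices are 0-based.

rank = 2

[1] R0 /= 3  ⇒  (1, 1)
     R1 -= 3·R0  ⇒  (0, 3)
[2] R1 /= 3  ⇒  (0, 1)
     R0 -= 1·R1  ⇒  (1, 0)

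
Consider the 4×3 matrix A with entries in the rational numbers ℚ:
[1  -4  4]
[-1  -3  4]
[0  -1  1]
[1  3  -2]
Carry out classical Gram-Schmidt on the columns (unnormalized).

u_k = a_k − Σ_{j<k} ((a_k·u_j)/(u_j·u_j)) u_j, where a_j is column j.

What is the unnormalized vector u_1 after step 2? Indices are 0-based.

u_1 = (-14/3, -7/3, -1, 7/3)

Step 1: u_0 = a_0 = (1, -1, 0, 1).
Step 2: u_1 = a_1 − (2/3)·u_0 = (-14/3, -7/3, -1, 7/3).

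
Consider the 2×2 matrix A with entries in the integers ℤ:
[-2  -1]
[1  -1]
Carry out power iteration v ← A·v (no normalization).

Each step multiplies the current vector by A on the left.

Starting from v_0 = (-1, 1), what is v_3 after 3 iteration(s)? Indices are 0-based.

v_0 = (-1, 1).
v_1 = A·v_0 = (1, -2).
v_2 = A·v_1 = (0, 3).
v_3 = A·v_2 = (-3, -3).

v_3 = (-3, -3)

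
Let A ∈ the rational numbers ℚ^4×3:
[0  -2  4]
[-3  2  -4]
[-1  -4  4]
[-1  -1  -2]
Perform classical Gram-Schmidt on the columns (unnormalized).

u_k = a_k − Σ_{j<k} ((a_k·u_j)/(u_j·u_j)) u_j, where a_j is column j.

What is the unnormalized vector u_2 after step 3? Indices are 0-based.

u_2 = (228/137, 102/137, 18/137, -324/137)

Step 1: u_0 = a_0 = (0, -3, -1, -1).
Step 2: u_1 = a_1 − (-1/11)·u_0 = (-2, 19/11, -45/11, -12/11).
Step 3: u_2 = a_2 − (10/11)·u_0 − (-160/137)·u_1 = (228/137, 102/137, 18/137, -324/137).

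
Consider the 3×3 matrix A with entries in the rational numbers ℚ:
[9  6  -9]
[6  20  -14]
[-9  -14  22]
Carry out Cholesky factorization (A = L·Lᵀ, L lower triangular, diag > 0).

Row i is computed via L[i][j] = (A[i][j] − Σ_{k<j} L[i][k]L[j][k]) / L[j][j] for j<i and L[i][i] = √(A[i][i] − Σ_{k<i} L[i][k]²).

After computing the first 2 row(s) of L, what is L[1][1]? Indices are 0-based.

Step 1: L[0][0] = √(9) = 3.
  L[1][0] = (6) / L[0][0] = 2.
Step 2: L[1][1] = √(16) = 4.

L[1][1] = 4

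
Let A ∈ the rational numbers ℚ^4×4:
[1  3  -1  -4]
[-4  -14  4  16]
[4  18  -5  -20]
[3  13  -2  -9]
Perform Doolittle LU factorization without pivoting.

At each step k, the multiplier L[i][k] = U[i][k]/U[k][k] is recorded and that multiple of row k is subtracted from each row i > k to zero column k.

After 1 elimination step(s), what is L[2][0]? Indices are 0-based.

[col 0] pivot 1
  R1 -= -4*R0 → (0, -2, 0, 0)  (L[1][0] := -4)
  R2 -= 4*R0 → (0, 6, -1, -4)  (L[2][0] := 4)
  R3 -= 3*R0 → (0, 4, 1, 3)  (L[3][0] := 3)

L[2][0] = 4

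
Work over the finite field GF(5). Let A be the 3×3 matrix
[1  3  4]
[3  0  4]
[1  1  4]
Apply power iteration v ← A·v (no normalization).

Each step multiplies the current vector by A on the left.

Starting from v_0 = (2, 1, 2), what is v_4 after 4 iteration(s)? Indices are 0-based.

v_0 = (2, 1, 2).
v_1 = A·v_0 = (3, 4, 1).
v_2 = A·v_1 = (4, 3, 1).
v_3 = A·v_2 = (2, 1, 1).
v_4 = A·v_3 = (4, 0, 2).

v_4 = (4, 0, 2)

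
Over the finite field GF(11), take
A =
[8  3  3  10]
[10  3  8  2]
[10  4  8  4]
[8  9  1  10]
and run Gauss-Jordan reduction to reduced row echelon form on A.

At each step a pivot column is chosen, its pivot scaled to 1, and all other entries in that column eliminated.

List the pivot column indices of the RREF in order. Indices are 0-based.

pivot(0,0)=8: scale R0 → (1, 10, 10, 4)
  clear (1,0): R1 −= (10)R0 → (0, 2, 7, 6)
  clear (2,0): R2 −= (10)R0 → (0, 3, 7, 8)
  clear (3,0): R3 −= (8)R0 → (0, 6, 9, 0)
pivot(1,1)=2: scale R1 → (0, 1, 9, 3)
  clear (0,1): R0 −= (10)R1 → (1, 0, 8, 7)
  clear (2,1): R2 −= (3)R1 → (0, 0, 2, 10)
  clear (3,1): R3 −= (6)R1 → (0, 0, 10, 4)
pivot(2,2)=2: scale R2 → (0, 0, 1, 5)
  clear (0,2): R0 −= (8)R2 → (1, 0, 0, 0)
  clear (1,2): R1 −= (9)R2 → (0, 1, 0, 2)
  clear (3,2): R3 −= (10)R2 → (0, 0, 0, 9)
pivot(3,3)=9: scale R3 → (0, 0, 0, 1)
  clear (1,3): R1 −= (2)R3 → (0, 1, 0, 0)
  clear (2,3): R2 −= (5)R3 → (0, 0, 1, 0)

pivot columns: 0, 1, 2, 3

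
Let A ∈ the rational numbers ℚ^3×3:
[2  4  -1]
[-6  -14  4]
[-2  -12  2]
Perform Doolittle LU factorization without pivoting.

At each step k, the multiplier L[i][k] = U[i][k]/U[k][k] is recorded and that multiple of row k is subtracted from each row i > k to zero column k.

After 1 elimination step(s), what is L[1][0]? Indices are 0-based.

L[1][0] = -3

[col 0] pivot 2
  R1 -= -3*R0 → (0, -2, 1)  (L[1][0] := -3)
  R2 -= -1*R0 → (0, -8, 1)  (L[2][0] := -1)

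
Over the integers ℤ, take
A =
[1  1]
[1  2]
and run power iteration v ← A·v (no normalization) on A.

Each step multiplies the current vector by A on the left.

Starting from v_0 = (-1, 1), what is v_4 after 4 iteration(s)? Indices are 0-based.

v_4 = (8, 13)

v_0 = (-1, 1).
v_1 = A·v_0 = (0, 1).
v_2 = A·v_1 = (1, 2).
v_3 = A·v_2 = (3, 5).
v_4 = A·v_3 = (8, 13).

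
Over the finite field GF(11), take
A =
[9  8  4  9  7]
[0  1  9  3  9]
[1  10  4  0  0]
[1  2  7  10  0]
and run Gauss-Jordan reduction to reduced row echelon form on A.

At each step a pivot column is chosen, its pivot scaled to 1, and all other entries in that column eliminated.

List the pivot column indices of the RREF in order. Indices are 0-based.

pivot columns: 0, 1, 2, 3

step 1: normalize row 0 (÷9) = (1, 7, 9, 1, 2)
  row 2: subtract 1×row0 = (0, 3, 6, 10, 9)
  row 3: subtract 1×row0 = (0, 6, 9, 9, 9)
step 2: normalize row 1 (÷1) = (0, 1, 9, 3, 9)
  row 0: subtract 7×row1 = (1, 0, 1, 2, 5)
  row 2: subtract 3×row1 = (0, 0, 1, 1, 4)
  row 3: subtract 6×row1 = (0, 0, 10, 2, 10)
step 3: normalize row 2 (÷1) = (0, 0, 1, 1, 4)
  row 0: subtract 1×row2 = (1, 0, 0, 1, 1)
  row 1: subtract 9×row2 = (0, 1, 0, 5, 6)
  row 3: subtract 10×row2 = (0, 0, 0, 3, 3)
step 4: normalize row 3 (÷3) = (0, 0, 0, 1, 1)
  row 0: subtract 1×row3 = (1, 0, 0, 0, 0)
  row 1: subtract 5×row3 = (0, 1, 0, 0, 1)
  row 2: subtract 1×row3 = (0, 0, 1, 0, 3)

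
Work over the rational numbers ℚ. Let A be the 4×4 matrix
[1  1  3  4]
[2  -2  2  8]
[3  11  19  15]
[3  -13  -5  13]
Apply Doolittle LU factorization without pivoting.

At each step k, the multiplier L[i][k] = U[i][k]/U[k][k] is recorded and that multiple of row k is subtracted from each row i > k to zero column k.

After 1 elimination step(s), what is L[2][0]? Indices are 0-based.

[col 0] pivot 1
  R1 -= 2*R0 → (0, -4, -4, 0)  (L[1][0] := 2)
  R2 -= 3*R0 → (0, 8, 10, 3)  (L[2][0] := 3)
  R3 -= 3*R0 → (0, -16, -14, 1)  (L[3][0] := 3)

L[2][0] = 3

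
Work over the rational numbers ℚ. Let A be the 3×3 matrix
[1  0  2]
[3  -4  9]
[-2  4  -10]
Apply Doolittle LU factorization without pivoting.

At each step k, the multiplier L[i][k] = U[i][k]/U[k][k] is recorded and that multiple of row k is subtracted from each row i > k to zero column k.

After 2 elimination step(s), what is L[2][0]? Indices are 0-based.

k=0: U[0][0]=1
  eliminate (1,0): mult=3, new row 1: (0, -4, 3); set L[1][0]=3
  eliminate (2,0): mult=-2, new row 2: (0, 4, -6); set L[2][0]=-2
k=1: U[1][1]=-4
  eliminate (2,1): mult=-1, new row 2: (0, 0, -3); set L[2][1]=-1

L[2][0] = -2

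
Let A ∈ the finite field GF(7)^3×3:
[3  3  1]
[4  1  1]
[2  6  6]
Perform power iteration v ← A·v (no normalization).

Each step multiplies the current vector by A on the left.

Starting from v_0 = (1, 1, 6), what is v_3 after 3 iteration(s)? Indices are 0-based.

v_3 = (1, 6, 0)

v_0 = (1, 1, 6).
v_1 = A·v_0 = (5, 4, 2).
v_2 = A·v_1 = (1, 5, 4).
v_3 = A·v_2 = (1, 6, 0).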